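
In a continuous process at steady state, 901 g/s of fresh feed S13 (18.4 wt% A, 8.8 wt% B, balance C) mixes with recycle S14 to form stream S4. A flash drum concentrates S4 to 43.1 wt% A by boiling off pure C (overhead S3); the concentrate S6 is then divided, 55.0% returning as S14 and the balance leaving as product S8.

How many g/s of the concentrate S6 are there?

Overall A balance (none leaves overhead): A in fresh feed = A in product, i.e. 901×0.184 = (1−0.550)·S6·0.431.
S6 = 165.78/(0.431×0.450) = 854.78 g/s.

854.8 g/s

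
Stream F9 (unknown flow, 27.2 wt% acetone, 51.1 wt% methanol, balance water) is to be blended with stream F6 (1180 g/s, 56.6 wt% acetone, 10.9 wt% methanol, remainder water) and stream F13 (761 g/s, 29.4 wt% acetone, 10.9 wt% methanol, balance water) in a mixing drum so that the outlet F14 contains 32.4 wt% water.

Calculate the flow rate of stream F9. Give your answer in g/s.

1953 g/s

Let F9 be the unknown flow. Total out = 1941 + F9.
water balance: 837.82 + 0.217·F9 = 0.324·(1941 + F9)
(0.217 − 0.324)·F9 = 0.324×1941 − 837.82 = -208.93
F9 = -208.93 / -0.107 = 1952.6 g/s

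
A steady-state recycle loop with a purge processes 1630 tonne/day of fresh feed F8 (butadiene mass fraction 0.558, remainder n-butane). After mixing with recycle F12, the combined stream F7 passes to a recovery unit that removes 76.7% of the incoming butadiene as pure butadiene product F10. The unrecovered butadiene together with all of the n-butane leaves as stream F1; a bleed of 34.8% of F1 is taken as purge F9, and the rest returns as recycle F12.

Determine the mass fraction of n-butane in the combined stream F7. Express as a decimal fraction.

0.659

n-butane enters only via F8 and leaves only via the purge: 1630×0.442 = 0.348×(n-butane in F1), and the recovery unit passes all n-butane, so n-butane in F7 = n-butane in F1 = 2070.3 tonne/day.
butadiene in F7: m_A = 1630×0.558 + (1−0.348)·(1−0.767)·m_A, so m_A = 909.54/0.8481 = 1072.5 tonne/day.
F7 = 1072.5 + 2070.3 = 3142.8 tonne/day.
n-butane fraction in F7 = 2070.3/3142.8 = 0.659.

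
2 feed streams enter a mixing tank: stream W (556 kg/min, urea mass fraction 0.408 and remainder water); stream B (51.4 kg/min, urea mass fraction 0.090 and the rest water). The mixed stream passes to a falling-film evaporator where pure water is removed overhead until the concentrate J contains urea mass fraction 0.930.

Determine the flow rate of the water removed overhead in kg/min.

358.5 kg/min

urea entering = 556×0.408 + 51.4×0.090 = 231.47 kg/min.
All urea reports to J, so J = 231.47/0.930 = 248.9 kg/min.
Total feed = 607.4 kg/min; overhead = 607.4 − 248.9 = 358.5 kg/min.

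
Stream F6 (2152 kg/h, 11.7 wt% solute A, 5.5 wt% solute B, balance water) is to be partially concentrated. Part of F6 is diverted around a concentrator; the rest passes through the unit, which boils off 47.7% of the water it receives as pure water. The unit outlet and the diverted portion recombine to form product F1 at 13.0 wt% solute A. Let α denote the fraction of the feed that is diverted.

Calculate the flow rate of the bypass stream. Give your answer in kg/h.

1607 kg/h

All 2152×0.117 = 251.78 kg/h of solute A reaches F1, so F1 = 251.78/0.130 = 1936.8 kg/h and vapour = 215.2 kg/h.
The evaporator receives (1−α)·2152 of feed at 0.828 water and removes 0.477 of that water:
0.477×0.828×(1−α)×2152 = 215.2
(1−α) = 215.2/849.95 = 0.2532;  α = 0.7468.
Bypass flow = 0.7468×2152 = 1607.1 kg/h.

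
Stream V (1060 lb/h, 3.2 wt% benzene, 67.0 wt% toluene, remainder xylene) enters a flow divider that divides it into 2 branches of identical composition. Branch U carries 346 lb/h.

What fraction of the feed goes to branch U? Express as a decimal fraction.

0.326

Fraction to U = 346/1060 = 0.3264.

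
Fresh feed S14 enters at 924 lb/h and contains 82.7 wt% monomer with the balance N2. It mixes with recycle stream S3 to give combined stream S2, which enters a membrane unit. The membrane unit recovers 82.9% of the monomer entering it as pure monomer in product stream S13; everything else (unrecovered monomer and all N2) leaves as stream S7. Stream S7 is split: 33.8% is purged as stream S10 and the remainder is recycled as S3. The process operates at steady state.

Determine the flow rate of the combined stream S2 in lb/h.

1335 lb/h

N2 enters only via S14 and leaves only via the purge: 924×0.173 = 0.338×(N2 in S7), and the membrane unit passes all N2, so N2 in S2 = N2 in S7 = 472.93 lb/h.
monomer in S2: m_A = 924×0.827 + (1−0.338)·(1−0.829)·m_A, so m_A = 764.15/0.8868 = 861.69 lb/h.
S2 = 861.69 + 472.93 = 1334.6 lb/h.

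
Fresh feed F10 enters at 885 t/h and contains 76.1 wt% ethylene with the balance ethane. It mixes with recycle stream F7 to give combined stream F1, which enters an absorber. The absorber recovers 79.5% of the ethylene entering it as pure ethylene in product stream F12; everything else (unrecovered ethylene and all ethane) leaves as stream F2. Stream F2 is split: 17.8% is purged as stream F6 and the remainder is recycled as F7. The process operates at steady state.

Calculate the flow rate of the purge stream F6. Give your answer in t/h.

ethane enters only via F10 and leaves only via the purge: 885×0.239 = 0.178×(ethane in F2), and the absorber passes all ethane, so ethane in F1 = ethane in F2 = 1188.3 t/h.
ethylene in F1: m_A = 885×0.761 + (1−0.178)·(1−0.795)·m_A, so m_A = 673.49/0.8315 = 809.97 t/h.
F2 = (1−0.795)×809.97 + 1188.3 = 1354.3 t/h.
Purge F6 = 0.178×1354.3 = 241.07 t/h.

241.1 t/h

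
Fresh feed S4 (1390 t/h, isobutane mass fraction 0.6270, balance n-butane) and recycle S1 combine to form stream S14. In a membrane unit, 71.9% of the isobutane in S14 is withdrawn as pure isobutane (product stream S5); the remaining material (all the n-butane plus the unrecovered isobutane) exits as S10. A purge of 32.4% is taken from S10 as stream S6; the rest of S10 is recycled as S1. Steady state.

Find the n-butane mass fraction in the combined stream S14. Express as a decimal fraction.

0.5980

n-butane enters only via S4 and leaves only via the purge: 1390×0.373 = 0.324×(n-butane in S10), and the membrane unit passes all n-butane, so n-butane in S14 = n-butane in S10 = 1600.2 t/h.
isobutane in S14: m_A = 1390×0.627 + (1−0.324)·(1−0.719)·m_A, so m_A = 871.53/0.8100 = 1075.9 t/h.
S14 = 1075.9 + 1600.2 = 2676.1 t/h.
n-butane fraction in S14 = 1600.2/2676.1 = 0.5980.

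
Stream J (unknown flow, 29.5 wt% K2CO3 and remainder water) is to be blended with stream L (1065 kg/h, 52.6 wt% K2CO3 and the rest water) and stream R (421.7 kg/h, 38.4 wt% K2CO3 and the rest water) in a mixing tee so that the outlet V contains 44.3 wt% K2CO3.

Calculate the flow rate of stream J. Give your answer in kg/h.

429.2 kg/h

Let J be the unknown flow. Total out = 1486.7 + J.
K2CO3 balance: 722.12 + 0.295·J = 0.443·(1486.7 + J)
(0.295 − 0.443)·J = 0.443×1486.7 − 722.12 = -63.515
J = -63.515 / -0.148 = 429.15 kg/h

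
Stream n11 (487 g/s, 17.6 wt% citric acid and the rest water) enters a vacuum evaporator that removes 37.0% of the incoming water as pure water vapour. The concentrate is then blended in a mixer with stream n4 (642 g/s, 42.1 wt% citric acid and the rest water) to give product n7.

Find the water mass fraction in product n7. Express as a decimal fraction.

Vapour removed = 0.370×0.824×487 = 148.48 g/s; concentrate = 338.52 g/s.
water reaching the mixer = 252.81 (from concentrate) + 642×0.579 = 624.53 g/s.
Product flow = 338.52 + 642 = 980.52 g/s; water fraction = 0.637.

0.637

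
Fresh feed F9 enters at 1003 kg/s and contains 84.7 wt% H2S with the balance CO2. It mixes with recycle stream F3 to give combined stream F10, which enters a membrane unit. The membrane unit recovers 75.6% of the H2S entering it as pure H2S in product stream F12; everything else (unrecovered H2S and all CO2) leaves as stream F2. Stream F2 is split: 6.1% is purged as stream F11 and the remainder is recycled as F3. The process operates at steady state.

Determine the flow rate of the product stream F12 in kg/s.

833.1 kg/s

H2S in F10: m_A = 1003×0.847 + (1−0.061)·(1−0.756)·m_A, so m_A = 849.54/0.7709 = 1102 kg/s.
Product F12 = 0.756×1102 = 833.14 kg/s.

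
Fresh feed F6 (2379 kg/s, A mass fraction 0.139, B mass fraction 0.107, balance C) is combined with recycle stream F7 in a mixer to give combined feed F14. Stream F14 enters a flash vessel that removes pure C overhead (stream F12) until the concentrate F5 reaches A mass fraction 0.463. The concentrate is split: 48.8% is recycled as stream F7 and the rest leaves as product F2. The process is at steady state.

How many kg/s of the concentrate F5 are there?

1395 kg/s

Overall A balance (none leaves overhead): A in fresh feed = A in product, i.e. 2379×0.139 = (1−0.488)·F5·0.463.
F5 = 330.68/(0.463×0.512) = 1394.9 kg/s.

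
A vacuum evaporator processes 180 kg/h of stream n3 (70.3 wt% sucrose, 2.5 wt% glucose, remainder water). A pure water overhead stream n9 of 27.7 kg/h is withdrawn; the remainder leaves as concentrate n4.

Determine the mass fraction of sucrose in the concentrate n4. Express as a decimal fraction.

sucrose is not removed: 180×0.703 = 126.54 kg/h of sucrose enters n4.
Concentrate = 180 − 27.7 = 152.3 kg/h.
Mass fraction = 126.54/152.3 = 0.831.

0.831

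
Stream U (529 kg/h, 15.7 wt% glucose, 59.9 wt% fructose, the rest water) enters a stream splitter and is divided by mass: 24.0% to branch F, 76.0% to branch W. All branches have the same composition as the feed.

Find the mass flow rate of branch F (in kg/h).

127 kg/h

Branch F flow = 0.240×529 = 126.96 kg/h.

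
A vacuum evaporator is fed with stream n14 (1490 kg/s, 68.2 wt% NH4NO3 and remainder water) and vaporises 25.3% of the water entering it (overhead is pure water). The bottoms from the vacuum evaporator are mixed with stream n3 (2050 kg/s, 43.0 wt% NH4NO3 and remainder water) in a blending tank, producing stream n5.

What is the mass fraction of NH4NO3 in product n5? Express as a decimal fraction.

0.555

Vapour removed = 0.253×0.318×1490 = 119.88 kg/s; concentrate = 1370.1 kg/s.
NH4NO3 reaching the mixer = 1016.2 (from concentrate) + 2050×0.430 = 1897.7 kg/s.
Product flow = 1370.1 + 2050 = 3420.1 kg/s; NH4NO3 fraction = 0.555.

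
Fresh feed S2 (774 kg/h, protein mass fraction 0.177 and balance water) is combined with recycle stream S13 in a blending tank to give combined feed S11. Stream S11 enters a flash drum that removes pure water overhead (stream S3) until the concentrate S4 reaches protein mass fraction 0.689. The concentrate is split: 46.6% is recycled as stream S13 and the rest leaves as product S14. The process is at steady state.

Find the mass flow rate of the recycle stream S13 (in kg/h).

Overall protein balance (none leaves overhead): protein in fresh feed = protein in product, i.e. 774×0.177 = (1−0.466)·S4·0.689.
S4 = 137/(0.689×0.534) = 372.35 kg/h.
Recycle S13 = 0.466×372.35 = 173.52 kg/h.

173.5 kg/h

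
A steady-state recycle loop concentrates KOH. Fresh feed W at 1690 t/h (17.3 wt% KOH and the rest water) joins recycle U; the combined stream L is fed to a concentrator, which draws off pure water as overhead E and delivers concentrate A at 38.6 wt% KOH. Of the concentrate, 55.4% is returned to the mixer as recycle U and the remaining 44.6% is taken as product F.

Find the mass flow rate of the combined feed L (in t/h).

2631 t/h

Overall KOH balance (none leaves overhead): KOH in fresh feed = KOH in product, i.e. 1690×0.173 = (1−0.554)·A·0.386.
A = 292.37/(0.386×0.446) = 1698.3 t/h.
Recycle U = 0.554×1698.3 = 940.85 t/h.
Combined feed L = 1690 + 940.85 = 2630.9 t/h.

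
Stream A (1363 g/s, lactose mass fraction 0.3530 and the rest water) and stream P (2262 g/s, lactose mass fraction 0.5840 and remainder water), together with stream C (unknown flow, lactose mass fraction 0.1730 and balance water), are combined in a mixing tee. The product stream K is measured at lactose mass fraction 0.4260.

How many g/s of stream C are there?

Let C be the unknown flow. Total out = 3625 + C.
lactose balance: 1802.1 + 0.173·C = 0.426·(3625 + C)
(0.173 − 0.426)·C = 0.426×3625 − 1802.1 = -257.9
C = -257.9 / -0.253 = 1019.4 g/s

1019 g/s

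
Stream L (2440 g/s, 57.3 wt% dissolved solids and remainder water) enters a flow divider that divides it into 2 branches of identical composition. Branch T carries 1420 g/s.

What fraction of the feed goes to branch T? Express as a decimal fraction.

0.582

Fraction to T = 1420/2440 = 0.5820.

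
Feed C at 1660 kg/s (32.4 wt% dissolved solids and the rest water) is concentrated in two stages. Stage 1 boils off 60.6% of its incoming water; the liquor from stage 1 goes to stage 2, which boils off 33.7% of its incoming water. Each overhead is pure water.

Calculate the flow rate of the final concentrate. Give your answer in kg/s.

831 kg/s

water in feed = 1660×0.676 = 1122.2 kg/s.
After stage 1: water left = (1−0.606)×1122.2 = 442.13; stream total = 979.97 kg/s.
After stage 2: water left = (1−0.337)×442.13 = 293.13; final concentrate = 830.97 kg/s.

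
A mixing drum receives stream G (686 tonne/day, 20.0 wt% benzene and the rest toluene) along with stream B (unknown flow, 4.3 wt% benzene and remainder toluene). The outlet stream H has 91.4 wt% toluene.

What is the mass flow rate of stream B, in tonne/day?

Let B be the unknown flow. Total out = 686 + B.
toluene balance: 548.8 + 0.957·B = 0.914·(686 + B)
(0.957 − 0.914)·B = 0.914×686 − 548.8 = 78.204
B = 78.204 / 0.043 = 1818.7 tonne/day

1819 tonne/day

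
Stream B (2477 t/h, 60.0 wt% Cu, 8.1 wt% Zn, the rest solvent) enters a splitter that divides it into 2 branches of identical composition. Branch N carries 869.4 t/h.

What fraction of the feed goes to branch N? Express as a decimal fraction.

0.351

Fraction to N = 869.4/2477 = 0.3510.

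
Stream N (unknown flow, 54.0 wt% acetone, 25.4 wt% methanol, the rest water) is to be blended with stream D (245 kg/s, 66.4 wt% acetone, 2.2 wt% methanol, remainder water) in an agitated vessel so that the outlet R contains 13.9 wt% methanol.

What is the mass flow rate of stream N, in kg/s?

249.3 kg/s

Let N be the unknown flow. Total out = 245 + N.
methanol balance: 5.39 + 0.254·N = 0.139·(245 + N)
(0.254 − 0.139)·N = 0.139×245 − 5.39 = 28.665
N = 28.665 / 0.115 = 249.26 kg/s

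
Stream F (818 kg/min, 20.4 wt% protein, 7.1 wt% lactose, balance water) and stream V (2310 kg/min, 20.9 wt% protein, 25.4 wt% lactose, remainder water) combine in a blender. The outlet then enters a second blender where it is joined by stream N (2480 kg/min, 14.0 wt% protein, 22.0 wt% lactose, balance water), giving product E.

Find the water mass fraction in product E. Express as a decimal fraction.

0.610

Overall, product flow = 5608 kg/min.
water in = 818×0.725 + 2310×0.537 + 2480×0.640 = 3420.7 kg/min.
water fraction in E = 0.610.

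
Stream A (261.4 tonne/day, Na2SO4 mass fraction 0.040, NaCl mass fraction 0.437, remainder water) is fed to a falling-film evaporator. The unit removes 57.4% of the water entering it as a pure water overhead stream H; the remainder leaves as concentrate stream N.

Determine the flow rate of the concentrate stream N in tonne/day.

water entering = 261.4×0.523 = 136.71 tonne/day; overhead removed = 0.574×136.71 = 78.473 tonne/day.
Concentrate = 261.4 − 78.473 = 182.93 tonne/day.

182.9 tonne/day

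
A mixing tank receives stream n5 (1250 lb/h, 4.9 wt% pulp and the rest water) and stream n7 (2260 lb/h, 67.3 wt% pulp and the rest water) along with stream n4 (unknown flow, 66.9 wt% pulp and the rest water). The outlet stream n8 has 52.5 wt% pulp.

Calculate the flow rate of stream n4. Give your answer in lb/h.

Let n4 be the unknown flow. Total out = 3510 + n4.
pulp balance: 1582.2 + 0.669·n4 = 0.525·(3510 + n4)
(0.669 − 0.525)·n4 = 0.525×3510 − 1582.2 = 260.52
n4 = 260.52 / 0.144 = 1809.2 lb/h

1809 lb/h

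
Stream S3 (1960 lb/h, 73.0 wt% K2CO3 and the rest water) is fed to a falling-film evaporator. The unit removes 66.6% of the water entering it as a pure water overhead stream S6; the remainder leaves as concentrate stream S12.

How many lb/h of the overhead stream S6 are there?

water entering = 1960×0.270 = 529.2 lb/h; overhead removed = 0.666×529.2 = 352.45 lb/h.

352.4 lb/h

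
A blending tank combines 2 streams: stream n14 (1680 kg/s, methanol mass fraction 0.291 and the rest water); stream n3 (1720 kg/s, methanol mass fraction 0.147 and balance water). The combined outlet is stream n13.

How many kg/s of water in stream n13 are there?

2658 kg/s

water out = water in = 1680×0.709 + 1720×0.853 = 2658.3 kg/s.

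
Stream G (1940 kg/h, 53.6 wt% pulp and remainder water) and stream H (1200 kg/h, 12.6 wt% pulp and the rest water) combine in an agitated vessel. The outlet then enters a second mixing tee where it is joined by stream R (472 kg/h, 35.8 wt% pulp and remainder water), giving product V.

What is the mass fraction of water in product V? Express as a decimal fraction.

Overall, product flow = 3612 kg/h.
water in = 1940×0.464 + 1200×0.874 + 472×0.642 = 2252 kg/h.
water fraction in V = 0.6235.

0.6235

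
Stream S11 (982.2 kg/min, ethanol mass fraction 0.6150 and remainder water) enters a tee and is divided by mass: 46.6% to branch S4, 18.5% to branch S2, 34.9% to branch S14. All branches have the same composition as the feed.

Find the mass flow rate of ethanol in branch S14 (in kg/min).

210.8 kg/min

Branch S14 total = 0.349×982.2 = 342.79 kg/min.
ethanol in S14 = 0.615×342.79 = 210.81 kg/min.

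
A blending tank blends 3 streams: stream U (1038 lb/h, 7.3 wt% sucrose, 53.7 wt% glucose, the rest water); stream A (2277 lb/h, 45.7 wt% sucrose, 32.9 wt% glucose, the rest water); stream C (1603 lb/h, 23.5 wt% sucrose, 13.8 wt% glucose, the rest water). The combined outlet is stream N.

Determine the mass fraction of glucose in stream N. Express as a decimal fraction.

Total flow out = 1038 + 2277 + 1603 = 4918 lb/h.
glucose in = 1038×0.537 + 2277×0.329 + 1603×0.138 = 1527.8 lb/h.
glucose mass fraction in N = 1527.8/4918 = 0.3106.

0.3106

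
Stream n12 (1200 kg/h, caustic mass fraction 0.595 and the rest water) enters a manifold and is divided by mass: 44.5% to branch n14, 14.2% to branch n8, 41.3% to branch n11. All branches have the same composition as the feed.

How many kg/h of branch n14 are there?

Branch n14 flow = 0.445×1200 = 534 kg/h.

534 kg/h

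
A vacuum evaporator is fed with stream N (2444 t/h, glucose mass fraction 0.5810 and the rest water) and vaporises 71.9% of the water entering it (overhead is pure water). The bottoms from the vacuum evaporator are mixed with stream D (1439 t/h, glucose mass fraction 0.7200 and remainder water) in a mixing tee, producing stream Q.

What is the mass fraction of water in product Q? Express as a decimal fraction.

0.2195

Vapour removed = 0.719×0.419×2444 = 736.28 t/h; concentrate = 1707.7 t/h.
water reaching the mixer = 287.75 (from concentrate) + 1439×0.280 = 690.67 t/h.
Product flow = 1707.7 + 1439 = 3146.7 t/h; water fraction = 0.2195.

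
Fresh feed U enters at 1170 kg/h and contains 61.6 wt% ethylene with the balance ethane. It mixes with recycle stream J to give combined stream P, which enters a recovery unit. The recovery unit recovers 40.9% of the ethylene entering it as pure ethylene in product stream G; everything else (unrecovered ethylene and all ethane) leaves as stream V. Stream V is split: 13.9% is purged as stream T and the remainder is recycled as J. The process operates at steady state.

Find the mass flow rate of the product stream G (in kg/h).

ethylene in P: m_A = 1170×0.616 + (1−0.139)·(1−0.409)·m_A, so m_A = 720.72/0.4911 = 1467.4 kg/h.
Product G = 0.409×1467.4 = 600.17 kg/h.

600.2 kg/h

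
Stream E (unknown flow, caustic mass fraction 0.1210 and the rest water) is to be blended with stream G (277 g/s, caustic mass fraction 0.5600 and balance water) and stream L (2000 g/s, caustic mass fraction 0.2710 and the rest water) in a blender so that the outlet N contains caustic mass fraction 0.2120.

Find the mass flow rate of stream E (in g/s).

Let E be the unknown flow. Total out = 2277 + E.
caustic balance: 697.12 + 0.121·E = 0.212·(2277 + E)
(0.121 − 0.212)·E = 0.212×2277 − 697.12 = -214.4
E = -214.4 / -0.091 = 2356 g/s

2356 g/s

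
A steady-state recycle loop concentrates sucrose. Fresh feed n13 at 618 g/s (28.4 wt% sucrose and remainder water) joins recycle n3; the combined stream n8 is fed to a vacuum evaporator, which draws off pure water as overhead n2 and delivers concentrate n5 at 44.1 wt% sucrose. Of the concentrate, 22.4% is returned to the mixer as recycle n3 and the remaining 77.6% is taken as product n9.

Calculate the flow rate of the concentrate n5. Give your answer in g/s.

512.9 g/s

Overall sucrose balance (none leaves overhead): sucrose in fresh feed = sucrose in product, i.e. 618×0.284 = (1−0.224)·n5·0.441.
n5 = 175.51/(0.441×0.776) = 512.87 g/s.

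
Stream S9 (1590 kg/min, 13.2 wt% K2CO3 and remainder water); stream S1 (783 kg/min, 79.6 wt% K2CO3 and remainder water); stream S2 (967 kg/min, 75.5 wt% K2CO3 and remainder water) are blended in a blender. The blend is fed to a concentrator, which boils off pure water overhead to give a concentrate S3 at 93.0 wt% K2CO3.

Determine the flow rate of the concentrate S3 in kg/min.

1681 kg/min

K2CO3 entering = 1590×0.132 + 783×0.796 + 967×0.755 = 1563.2 kg/min.
All K2CO3 reports to S3, so S3 = 1563.2/0.930 = 1680.9 kg/min.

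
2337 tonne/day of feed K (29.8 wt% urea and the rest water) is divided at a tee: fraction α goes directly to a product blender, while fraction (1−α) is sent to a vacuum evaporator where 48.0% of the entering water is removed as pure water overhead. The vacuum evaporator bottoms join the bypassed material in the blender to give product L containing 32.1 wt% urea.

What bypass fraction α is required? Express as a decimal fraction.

0.787

All 2337×0.298 = 696.43 tonne/day of urea reaches L, so L = 696.43/0.321 = 2169.6 tonne/day and vapour = 167.45 tonne/day.
The evaporator receives (1−α)·2337 of feed at 0.702 water and removes 0.480 of that water:
0.480×0.702×(1−α)×2337 = 167.45
(1−α) = 167.45/787.48 = 0.2126;  α = 0.7874.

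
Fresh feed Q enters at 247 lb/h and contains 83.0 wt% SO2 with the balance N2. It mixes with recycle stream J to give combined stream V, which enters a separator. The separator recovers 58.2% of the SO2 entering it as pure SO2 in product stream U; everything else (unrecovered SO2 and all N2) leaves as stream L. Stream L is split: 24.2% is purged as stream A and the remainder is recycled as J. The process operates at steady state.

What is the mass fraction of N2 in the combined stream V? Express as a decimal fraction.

0.366

N2 enters only via Q and leaves only via the purge: 247×0.170 = 0.242×(N2 in L), and the separator passes all N2, so N2 in V = N2 in L = 173.51 lb/h.
SO2 in V: m_A = 247×0.830 + (1−0.242)·(1−0.582)·m_A, so m_A = 205.01/0.6832 = 300.09 lb/h.
V = 300.09 + 173.51 = 473.6 lb/h.
N2 fraction in V = 173.51/473.6 = 0.366.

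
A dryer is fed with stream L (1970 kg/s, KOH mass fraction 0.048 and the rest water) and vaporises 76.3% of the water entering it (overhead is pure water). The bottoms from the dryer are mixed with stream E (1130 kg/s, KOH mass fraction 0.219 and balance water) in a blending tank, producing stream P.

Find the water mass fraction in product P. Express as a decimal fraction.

Vapour removed = 0.763×0.952×1970 = 1431 kg/s; concentrate = 539.04 kg/s.
water reaching the mixer = 444.48 (from concentrate) + 1130×0.781 = 1327 kg/s.
Product flow = 539.04 + 1130 = 1669 kg/s; water fraction = 0.795.

0.795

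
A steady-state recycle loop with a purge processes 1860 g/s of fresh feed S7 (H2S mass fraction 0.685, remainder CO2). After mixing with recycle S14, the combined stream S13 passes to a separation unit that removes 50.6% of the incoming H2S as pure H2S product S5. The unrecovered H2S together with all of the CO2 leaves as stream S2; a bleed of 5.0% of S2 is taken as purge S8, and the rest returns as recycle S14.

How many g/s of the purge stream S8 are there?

CO2 enters only via S7 and leaves only via the purge: 1860×0.315 = 0.050×(CO2 in S2), and the separation unit passes all CO2, so CO2 in S13 = CO2 in S2 = 11718 g/s.
H2S in S13: m_A = 1860×0.685 + (1−0.050)·(1−0.506)·m_A, so m_A = 1274.1/0.5307 = 2400.8 g/s.
S2 = (1−0.506)×2400.8 + 11718 = 12904 g/s.
Purge S8 = 0.050×12904 = 645.2 g/s.

645.2 g/s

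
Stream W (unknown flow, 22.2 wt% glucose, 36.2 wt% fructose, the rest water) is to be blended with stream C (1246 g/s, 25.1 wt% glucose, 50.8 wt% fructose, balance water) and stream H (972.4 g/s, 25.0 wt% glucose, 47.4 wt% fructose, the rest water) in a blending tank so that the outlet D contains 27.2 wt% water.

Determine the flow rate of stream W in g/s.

241.2 g/s

Let W be the unknown flow. Total out = 2218.4 + W.
water balance: 568.67 + 0.416·W = 0.272·(2218.4 + W)
(0.416 − 0.272)·W = 0.272×2218.4 − 568.67 = 34.736
W = 34.736 / 0.144 = 241.23 g/s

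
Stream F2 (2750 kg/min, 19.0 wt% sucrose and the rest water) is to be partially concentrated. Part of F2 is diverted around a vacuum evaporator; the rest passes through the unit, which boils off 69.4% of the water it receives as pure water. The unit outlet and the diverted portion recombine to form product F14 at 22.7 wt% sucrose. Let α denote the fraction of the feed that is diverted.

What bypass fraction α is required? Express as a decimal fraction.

All 2750×0.190 = 522.5 kg/min of sucrose reaches F14, so F14 = 522.5/0.227 = 2301.8 kg/min and vapour = 448.24 kg/min.
The evaporator receives (1−α)·2750 of feed at 0.810 water and removes 0.694 of that water:
0.694×0.810×(1−α)×2750 = 448.24
(1−α) = 448.24/1545.9 = 0.2900;  α = 0.7100.

0.710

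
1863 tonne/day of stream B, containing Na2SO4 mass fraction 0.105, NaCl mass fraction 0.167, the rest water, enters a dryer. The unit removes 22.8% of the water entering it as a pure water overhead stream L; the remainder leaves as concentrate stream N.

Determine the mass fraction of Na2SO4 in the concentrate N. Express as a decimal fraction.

Na2SO4 is not removed: 1863×0.105 = 195.61 tonne/day of Na2SO4 enters N.
water entering = 1863×0.728 = 1356.3 tonne/day; overhead removed = 0.228×1356.3 = 309.23 tonne/day.
Concentrate = 1863 − 309.23 = 1553.8 tonne/day.
Mass fraction = 195.61/1553.8 = 0.126.

0.126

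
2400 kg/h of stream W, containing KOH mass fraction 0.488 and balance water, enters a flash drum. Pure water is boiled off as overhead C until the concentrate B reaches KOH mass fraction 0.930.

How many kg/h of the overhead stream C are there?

1141 kg/h

KOH is conserved: 2400×0.488 = 1171.2 kg/h all reports to the concentrate.
Concentrate = 1171.2/(target fraction) = 1259.4 kg/h.
Overhead = 2400 − 1259.4 = 1140.6 kg/h.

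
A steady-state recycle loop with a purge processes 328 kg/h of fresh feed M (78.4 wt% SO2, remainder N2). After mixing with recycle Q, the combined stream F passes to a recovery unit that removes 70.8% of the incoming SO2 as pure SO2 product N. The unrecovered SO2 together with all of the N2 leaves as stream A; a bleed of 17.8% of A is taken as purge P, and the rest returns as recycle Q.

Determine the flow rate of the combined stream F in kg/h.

736.4 kg/h

N2 enters only via M and leaves only via the purge: 328×0.216 = 0.178×(N2 in A), and the recovery unit passes all N2, so N2 in F = N2 in A = 398.02 kg/h.
SO2 in F: m_A = 328×0.784 + (1−0.178)·(1−0.708)·m_A, so m_A = 257.15/0.7600 = 338.37 kg/h.
F = 338.37 + 398.02 = 736.39 kg/h.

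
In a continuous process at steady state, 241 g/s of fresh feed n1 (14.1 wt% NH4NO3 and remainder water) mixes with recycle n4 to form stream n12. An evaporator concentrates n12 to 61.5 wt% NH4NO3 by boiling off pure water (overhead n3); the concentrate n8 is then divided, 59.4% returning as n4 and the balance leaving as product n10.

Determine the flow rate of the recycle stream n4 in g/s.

80.84 g/s

Overall NH4NO3 balance (none leaves overhead): NH4NO3 in fresh feed = NH4NO3 in product, i.e. 241×0.141 = (1−0.594)·n8·0.615.
n8 = 33.981/(0.615×0.406) = 136.09 g/s.
Recycle n4 = 0.594×136.09 = 80.839 g/s.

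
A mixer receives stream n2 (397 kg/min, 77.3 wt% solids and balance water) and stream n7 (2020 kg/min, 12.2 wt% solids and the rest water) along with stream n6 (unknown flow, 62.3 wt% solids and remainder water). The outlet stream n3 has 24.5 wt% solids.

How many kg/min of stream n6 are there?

102.8 kg/min

Let n6 be the unknown flow. Total out = 2417 + n6.
solids balance: 553.32 + 0.623·n6 = 0.245·(2417 + n6)
(0.623 − 0.245)·n6 = 0.245×2417 − 553.32 = 38.844
n6 = 38.844 / 0.378 = 102.76 kg/min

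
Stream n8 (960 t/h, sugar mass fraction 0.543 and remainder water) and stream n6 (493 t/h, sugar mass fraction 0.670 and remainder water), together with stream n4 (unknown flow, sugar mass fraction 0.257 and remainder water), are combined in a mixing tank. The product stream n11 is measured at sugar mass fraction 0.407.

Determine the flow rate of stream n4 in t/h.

Let n4 be the unknown flow. Total out = 1453 + n4.
sugar balance: 851.59 + 0.257·n4 = 0.407·(1453 + n4)
(0.257 − 0.407)·n4 = 0.407×1453 − 851.59 = -260.22
n4 = -260.22 / -0.150 = 1734.8 t/h

1735 t/h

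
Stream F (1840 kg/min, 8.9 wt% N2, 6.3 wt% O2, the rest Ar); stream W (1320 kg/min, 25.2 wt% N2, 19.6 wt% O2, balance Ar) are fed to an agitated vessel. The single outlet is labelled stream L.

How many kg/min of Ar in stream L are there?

Ar out = Ar in = 1840×0.848 + 1320×0.552 = 2289 kg/min.

2289 kg/min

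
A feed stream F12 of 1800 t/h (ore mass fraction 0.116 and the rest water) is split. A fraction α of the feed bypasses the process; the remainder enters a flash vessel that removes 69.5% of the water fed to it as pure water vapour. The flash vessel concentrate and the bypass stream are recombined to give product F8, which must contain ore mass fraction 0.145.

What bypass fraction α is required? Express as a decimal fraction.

All 1800×0.116 = 208.8 t/h of ore reaches F8, so F8 = 208.8/0.145 = 1440 t/h and vapour = 360 t/h.
The evaporator receives (1−α)·1800 of feed at 0.884 water and removes 0.695 of that water:
0.695×0.884×(1−α)×1800 = 360
(1−α) = 360/1105.9 = 0.3255;  α = 0.6745.

0.674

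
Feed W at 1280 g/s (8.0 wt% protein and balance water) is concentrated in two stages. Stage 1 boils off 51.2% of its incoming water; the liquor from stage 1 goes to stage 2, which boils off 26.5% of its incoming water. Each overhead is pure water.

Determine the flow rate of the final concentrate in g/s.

water in feed = 1280×0.920 = 1177.6 g/s.
After stage 1: water left = (1−0.512)×1177.6 = 574.67; stream total = 677.07 g/s.
After stage 2: water left = (1−0.265)×574.67 = 422.38; final concentrate = 524.78 g/s.

524.8 g/s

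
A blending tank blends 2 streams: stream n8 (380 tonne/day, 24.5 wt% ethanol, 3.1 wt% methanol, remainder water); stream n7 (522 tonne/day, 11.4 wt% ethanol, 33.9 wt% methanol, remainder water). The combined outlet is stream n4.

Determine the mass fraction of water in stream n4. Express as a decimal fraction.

0.622

Total flow out = 380 + 522 = 902 tonne/day.
water in = 380×0.724 + 522×0.547 = 560.65 tonne/day.
water mass fraction in n4 = 560.65/902 = 0.622.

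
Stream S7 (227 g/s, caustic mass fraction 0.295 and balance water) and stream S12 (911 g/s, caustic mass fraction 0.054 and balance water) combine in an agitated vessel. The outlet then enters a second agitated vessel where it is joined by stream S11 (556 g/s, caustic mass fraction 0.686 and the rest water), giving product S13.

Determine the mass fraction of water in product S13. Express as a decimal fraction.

0.706

Overall, product flow = 1694 g/s.
water in = 227×0.705 + 911×0.946 + 556×0.314 = 1196.4 g/s.
water fraction in S13 = 0.706.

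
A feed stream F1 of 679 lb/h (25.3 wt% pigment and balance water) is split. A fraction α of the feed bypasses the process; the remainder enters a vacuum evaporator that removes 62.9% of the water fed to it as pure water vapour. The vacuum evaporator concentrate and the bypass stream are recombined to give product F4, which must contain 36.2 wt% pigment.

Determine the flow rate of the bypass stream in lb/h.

243.9 lb/h

All 679×0.253 = 171.79 lb/h of pigment reaches F4, so F4 = 171.79/0.362 = 474.55 lb/h and vapour = 204.45 lb/h.
The evaporator receives (1−α)·679 of feed at 0.747 water and removes 0.629 of that water:
0.629×0.747×(1−α)×679 = 204.45
(1−α) = 204.45/319.04 = 0.6408;  α = 0.3592.
Bypass flow = 0.3592×679 = 243.87 lb/h.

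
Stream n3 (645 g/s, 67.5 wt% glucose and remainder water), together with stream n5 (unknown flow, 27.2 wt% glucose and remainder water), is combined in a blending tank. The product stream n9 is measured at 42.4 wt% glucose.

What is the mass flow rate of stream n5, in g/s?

Let n5 be the unknown flow. Total out = 645 + n5.
glucose balance: 435.38 + 0.272·n5 = 0.424·(645 + n5)
(0.272 − 0.424)·n5 = 0.424×645 − 435.38 = -161.9
n5 = -161.9 / -0.152 = 1065.1 g/s

1065 g/s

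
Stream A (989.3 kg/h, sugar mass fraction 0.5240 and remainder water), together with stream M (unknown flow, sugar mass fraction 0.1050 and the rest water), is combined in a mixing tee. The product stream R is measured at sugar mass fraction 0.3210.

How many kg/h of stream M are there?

Let M be the unknown flow. Total out = 989.3 + M.
sugar balance: 518.39 + 0.105·M = 0.321·(989.3 + M)
(0.105 − 0.321)·M = 0.321×989.3 − 518.39 = -200.83
M = -200.83 / -0.216 = 929.76 kg/h

929.8 kg/h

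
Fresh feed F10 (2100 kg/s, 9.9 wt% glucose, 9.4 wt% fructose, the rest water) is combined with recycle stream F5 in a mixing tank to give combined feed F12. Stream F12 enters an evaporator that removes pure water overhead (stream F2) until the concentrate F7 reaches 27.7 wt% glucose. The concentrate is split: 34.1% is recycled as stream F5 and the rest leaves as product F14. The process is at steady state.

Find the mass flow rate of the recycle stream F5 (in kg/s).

Overall glucose balance (none leaves overhead): glucose in fresh feed = glucose in product, i.e. 2100×0.099 = (1−0.341)·F7·0.277.
F7 = 207.9/(0.277×0.659) = 1138.9 kg/s.
Recycle F5 = 0.341×1138.9 = 388.37 kg/s.

388.4 kg/s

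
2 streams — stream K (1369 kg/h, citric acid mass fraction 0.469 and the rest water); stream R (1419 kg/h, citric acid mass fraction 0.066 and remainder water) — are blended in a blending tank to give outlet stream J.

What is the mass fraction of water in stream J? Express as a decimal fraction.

Total flow out = 1369 + 1419 = 2788 kg/h.
water in = 1369×0.531 + 1419×0.934 = 2052.3 kg/h.
water mass fraction in J = 2052.3/2788 = 0.736.

0.736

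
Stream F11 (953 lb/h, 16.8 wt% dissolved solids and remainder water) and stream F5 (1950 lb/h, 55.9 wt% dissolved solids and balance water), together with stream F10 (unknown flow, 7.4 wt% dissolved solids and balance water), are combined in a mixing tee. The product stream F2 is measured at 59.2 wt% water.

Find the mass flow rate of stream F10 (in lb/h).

196.8 lb/h

Let F10 be the unknown flow. Total out = 2903 + F10.
water balance: 1652.8 + 0.926·F10 = 0.592·(2903 + F10)
(0.926 − 0.592)·F10 = 0.592×2903 − 1652.8 = 65.73
F10 = 65.73 / 0.334 = 196.8 lb/h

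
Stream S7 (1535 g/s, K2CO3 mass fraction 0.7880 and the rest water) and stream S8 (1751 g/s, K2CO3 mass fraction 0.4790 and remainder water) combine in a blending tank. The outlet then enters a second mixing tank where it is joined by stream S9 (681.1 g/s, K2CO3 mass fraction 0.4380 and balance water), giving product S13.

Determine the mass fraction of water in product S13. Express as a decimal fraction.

0.4085

Overall, product flow = 3967.1 g/s.
water in = 1535×0.212 + 1751×0.521 + 681.1×0.562 = 1620.5 g/s.
water fraction in S13 = 0.4085.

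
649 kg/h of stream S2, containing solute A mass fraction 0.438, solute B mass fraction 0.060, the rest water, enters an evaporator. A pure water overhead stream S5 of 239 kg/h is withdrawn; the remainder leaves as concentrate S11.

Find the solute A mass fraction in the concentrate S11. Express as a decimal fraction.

solute A is not removed: 649×0.438 = 284.26 kg/h of solute A enters S11.
Concentrate = 649 − 239 = 410 kg/h.
Mass fraction = 284.26/410 = 0.693.

0.693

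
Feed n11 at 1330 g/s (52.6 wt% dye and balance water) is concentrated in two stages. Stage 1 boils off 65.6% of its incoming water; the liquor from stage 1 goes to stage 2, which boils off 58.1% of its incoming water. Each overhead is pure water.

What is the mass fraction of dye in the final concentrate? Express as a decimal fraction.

0.8850

water in feed = 1330×0.474 = 630.42 g/s.
After stage 1: water left = (1−0.656)×630.42 = 216.86; stream total = 916.44 g/s.
After stage 2: water left = (1−0.581)×216.86 = 90.866; final concentrate = 790.45 g/s.
dye fraction = 699.58/790.45 = 0.8850.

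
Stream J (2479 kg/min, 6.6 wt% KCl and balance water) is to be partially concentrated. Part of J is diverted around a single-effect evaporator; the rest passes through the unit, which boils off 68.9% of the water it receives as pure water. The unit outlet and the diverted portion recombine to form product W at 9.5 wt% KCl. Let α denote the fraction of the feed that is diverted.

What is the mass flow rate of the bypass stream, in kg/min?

All 2479×0.066 = 163.61 kg/min of KCl reaches W, so W = 163.61/0.095 = 1722.3 kg/min and vapour = 756.75 kg/min.
The evaporator receives (1−α)·2479 of feed at 0.934 water and removes 0.689 of that water:
0.689×0.934×(1−α)×2479 = 756.75
(1−α) = 756.75/1595.3 = 0.4744;  α = 0.5256.
Bypass flow = 0.5256×2479 = 1303.1 kg/min.

1303 kg/min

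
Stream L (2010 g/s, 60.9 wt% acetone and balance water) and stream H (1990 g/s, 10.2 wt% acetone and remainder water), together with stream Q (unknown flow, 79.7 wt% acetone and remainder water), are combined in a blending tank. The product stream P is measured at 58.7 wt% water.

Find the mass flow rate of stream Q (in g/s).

585.8 g/s

Let Q be the unknown flow. Total out = 4000 + Q.
water balance: 2572.9 + 0.203·Q = 0.587·(4000 + Q)
(0.203 − 0.587)·Q = 0.587×4000 − 2572.9 = -224.93
Q = -224.93 / -0.384 = 585.76 g/s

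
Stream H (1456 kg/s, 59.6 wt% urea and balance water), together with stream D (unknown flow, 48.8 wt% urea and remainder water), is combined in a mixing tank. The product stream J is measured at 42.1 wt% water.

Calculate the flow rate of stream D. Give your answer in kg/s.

Let D be the unknown flow. Total out = 1456 + D.
water balance: 588.22 + 0.512·D = 0.421·(1456 + D)
(0.512 − 0.421)·D = 0.421×1456 − 588.22 = 24.752
D = 24.752 / 0.091 = 272 kg/s

272 kg/s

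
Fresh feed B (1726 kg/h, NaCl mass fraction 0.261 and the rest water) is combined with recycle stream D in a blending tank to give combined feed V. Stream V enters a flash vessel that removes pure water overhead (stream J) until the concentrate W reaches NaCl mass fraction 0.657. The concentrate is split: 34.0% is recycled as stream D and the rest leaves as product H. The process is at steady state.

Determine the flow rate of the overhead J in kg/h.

Overall NaCl balance (none leaves overhead): NaCl in fresh feed = NaCl in product, i.e. 1726×0.261 = (1−0.340)·W·0.657.
W = 450.49/(0.657×0.660) = 1038.9 kg/h.
Recycle D = 0.340×1038.9 = 353.22 kg/h.
Combined feed V = 1726 + 353.22 = 2079.2 kg/h.
Overhead J = V − W = 2079.2 − 1038.9 = 1040.3 kg/h.

1040 kg/h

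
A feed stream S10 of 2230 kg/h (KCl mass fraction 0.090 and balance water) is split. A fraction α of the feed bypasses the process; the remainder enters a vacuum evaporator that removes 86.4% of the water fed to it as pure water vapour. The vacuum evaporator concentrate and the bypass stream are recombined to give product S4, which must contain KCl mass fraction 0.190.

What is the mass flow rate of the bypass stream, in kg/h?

All 2230×0.090 = 200.7 kg/h of KCl reaches S4, so S4 = 200.7/0.190 = 1056.3 kg/h and vapour = 1173.7 kg/h.
The evaporator receives (1−α)·2230 of feed at 0.910 water and removes 0.864 of that water:
0.864×0.910×(1−α)×2230 = 1173.7
(1−α) = 1173.7/1753.3 = 0.6694;  α = 0.3306.
Bypass flow = 0.3306×2230 = 737.22 kg/h.

737.2 kg/h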